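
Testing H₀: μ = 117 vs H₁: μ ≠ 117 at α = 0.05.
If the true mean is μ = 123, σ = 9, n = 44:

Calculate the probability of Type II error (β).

SE = σ/√n = 9/√44 = 1.3568
Critical values: μ₀ ± z_0.025×SE = 117 ± 1.960×1.3568
Acceptance region: (114.3407, 119.6593)
Under H₁ (μ = 123): z_high = (119.6593 - 123)/1.3568 = -2.4622, z_low = (114.3407 - 123)/1.3568 = -6.3821
β = P(not reject | H₁) = Φ(-2.4622) - Φ(-6.3821) ≈ 0.0069

Answer: β ≈ 0.0069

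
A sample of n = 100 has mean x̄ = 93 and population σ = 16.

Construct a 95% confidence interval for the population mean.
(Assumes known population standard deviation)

Answer: (89.8640, 96.1360)

Derivation:
Confidence level: 95%, α = 0.05
z_0.025 = 1.960
SE = σ/√n = 16/√100 = 1.6000
Margin of error = 1.960 × 1.6000 = 3.1360
CI: x̄ ± margin = 93 ± 3.1360
CI: (89.8640, 96.1360)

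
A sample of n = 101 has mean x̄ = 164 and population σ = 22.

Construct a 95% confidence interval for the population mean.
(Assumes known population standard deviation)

Answer: (159.7094, 168.2906)

Derivation:
Confidence level: 95%, α = 0.05
z_0.025 = 1.960
SE = σ/√n = 22/√101 = 2.1891
Margin of error = 1.960 × 2.1891 = 4.2906
CI: x̄ ± margin = 164 ± 4.2906
CI: (159.7094, 168.2906)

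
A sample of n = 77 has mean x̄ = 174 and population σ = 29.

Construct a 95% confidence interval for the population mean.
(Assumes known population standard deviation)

Confidence level: 95%, α = 0.05
z_0.025 = 1.960
SE = σ/√n = 29/√77 = 3.3049
Margin of error = 1.960 × 3.3049 = 6.4776
CI: x̄ ± margin = 174 ± 6.4776
CI: (167.5224, 180.4776)

Answer: (167.5224, 180.4776)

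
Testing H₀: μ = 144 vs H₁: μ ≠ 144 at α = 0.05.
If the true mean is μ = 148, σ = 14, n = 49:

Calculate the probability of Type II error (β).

SE = σ/√n = 14/√49 = 2.0000
Critical values: μ₀ ± z_0.025×SE = 144 ± 1.960×2.0000
Acceptance region: (140.0800, 147.9200)
Under H₁ (μ = 148): z_high = (147.9200 - 148)/2.0000 = -0.0400, z_low = (140.0800 - 148)/2.0000 = -3.9600
β = P(not reject | H₁) = Φ(-0.0400) - Φ(-3.9600) ≈ 0.4840

Answer: β ≈ 0.4840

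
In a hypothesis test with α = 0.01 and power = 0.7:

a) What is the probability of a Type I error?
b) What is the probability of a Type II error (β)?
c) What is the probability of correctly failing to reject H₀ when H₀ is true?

Answer: a) 0.01, b) 0.3, c) 0.99

Derivation:
a) Type I error probability = α = 0.01
b) Power = P(reject H₀ | H₁ true) = 1 - β = 0.7, so Type II error probability = β = 1 - Power = 0.3
c) P(fail to reject H₀ | H₀ true) = 1 - α = 0.99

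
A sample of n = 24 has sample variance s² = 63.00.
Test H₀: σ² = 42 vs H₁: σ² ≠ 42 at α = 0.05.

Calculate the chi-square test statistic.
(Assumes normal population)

df = n - 1 = 23
χ² = (n-1)s²/σ₀² = 23×63.00/42 = 34.5000
Critical values: χ²_{0.975,23} = 11.689, χ²_{0.025,23} = 38.076
Rejection region: χ² < 11.689 or χ² > 38.076
Decision: fail to reject H₀

Answer: χ² = 34.5000, fail to reject H₀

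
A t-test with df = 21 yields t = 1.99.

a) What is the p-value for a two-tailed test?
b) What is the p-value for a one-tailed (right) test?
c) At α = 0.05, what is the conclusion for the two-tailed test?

Using t-distribution with df = 21:
a) Two-tailed: p = 2×P(T > 1.99) = 0.0598
b) One-tailed: p = P(T > 1.99) = 0.0299
c) 0.0598 ≥ 0.05, fail to reject H₀

Answer: a) 0.0598, b) 0.0299, c) fail to reject H₀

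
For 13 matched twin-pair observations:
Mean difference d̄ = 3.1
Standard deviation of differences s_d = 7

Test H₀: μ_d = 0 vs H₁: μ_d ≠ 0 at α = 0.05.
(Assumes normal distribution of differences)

df = n - 1 = 12
SE = s_d/√n = 7/√13 = 1.9415
t = d̄/SE = 3.1/1.9415 = 1.5967
Critical value: t_{0.025,12} = ±2.179
p-value ≈ 0.1363
Decision: fail to reject H₀

Answer: t = 1.5967, fail to reject H₀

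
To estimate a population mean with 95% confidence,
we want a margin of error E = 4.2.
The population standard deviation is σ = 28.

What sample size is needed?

Answer: n = 171

Derivation:
z_0.025 = 1.960
n = (z×σ/E)² = (1.960×28/4.2)²
n = 170.7378
Round up: n = 171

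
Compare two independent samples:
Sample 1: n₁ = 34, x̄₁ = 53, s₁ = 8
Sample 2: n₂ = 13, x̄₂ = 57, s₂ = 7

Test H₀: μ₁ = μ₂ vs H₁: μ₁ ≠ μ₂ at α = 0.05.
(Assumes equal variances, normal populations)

Pooled variance: s²_p = [33×8² + 12×7²]/(45) = 60.0000
s_p = 7.7460
SE = s_p×√(1/n₁ + 1/n₂) = 7.7460×√(1/34 + 1/13) = 2.5259
t = (x̄₁ - x̄₂)/SE = (53 - 57)/2.5259 = -1.5836
df = 45, t-critical = ±2.014
Decision: fail to reject H₀

Answer: t = -1.5836, fail to reject H₀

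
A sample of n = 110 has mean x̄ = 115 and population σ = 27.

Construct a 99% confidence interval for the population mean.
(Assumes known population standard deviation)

Answer: (108.3686, 121.6314)

Derivation:
Confidence level: 99%, α = 0.01
z_0.005 = 2.576
SE = σ/√n = 27/√110 = 2.5743
Margin of error = 2.576 × 2.5743 = 6.6314
CI: x̄ ± margin = 115 ± 6.6314
CI: (108.3686, 121.6314)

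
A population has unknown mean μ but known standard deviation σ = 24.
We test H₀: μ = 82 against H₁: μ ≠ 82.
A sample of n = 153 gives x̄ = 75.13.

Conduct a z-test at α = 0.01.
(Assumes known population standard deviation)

Standard error: SE = σ/√n = 24/√153 = 1.9403
z-statistic: z = (x̄ - μ₀)/SE = (75.13 - 82)/1.9403 = -3.5407
Critical value: ±2.576
p-value = 0.0004
Decision: reject H₀

Answer: z = -3.5407, reject H₀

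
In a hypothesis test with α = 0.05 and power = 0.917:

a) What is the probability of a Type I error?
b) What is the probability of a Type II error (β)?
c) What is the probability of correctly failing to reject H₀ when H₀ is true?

a) Type I error probability = α = 0.05
b) Power = P(reject H₀ | H₁ true) = 1 - β = 0.917, so Type II error probability = β = 1 - Power = 0.083
c) P(fail to reject H₀ | H₀ true) = 1 - α = 0.95

Answer: a) 0.05, b) 0.083, c) 0.95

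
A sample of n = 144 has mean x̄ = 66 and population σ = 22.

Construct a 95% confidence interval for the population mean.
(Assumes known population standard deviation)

Confidence level: 95%, α = 0.05
z_0.025 = 1.960
SE = σ/√n = 22/√144 = 1.8333
Margin of error = 1.960 × 1.8333 = 3.5933
CI: x̄ ± margin = 66 ± 3.5933
CI: (62.4067, 69.5933)

Answer: (62.4067, 69.5933)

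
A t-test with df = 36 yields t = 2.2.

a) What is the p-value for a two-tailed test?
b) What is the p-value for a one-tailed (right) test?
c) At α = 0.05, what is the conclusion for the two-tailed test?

Answer: a) 0.0343, b) 0.0172, c) reject H₀

Derivation:
Using t-distribution with df = 36:
a) Two-tailed: p = 2×P(T > 2.2) = 0.0343
b) One-tailed: p = P(T > 2.2) = 0.0172
c) 0.0343 < 0.05, reject H₀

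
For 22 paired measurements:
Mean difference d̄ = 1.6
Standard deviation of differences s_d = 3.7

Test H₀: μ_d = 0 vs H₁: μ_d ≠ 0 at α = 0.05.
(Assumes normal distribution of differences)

Answer: t = 2.0284, fail to reject H₀

Derivation:
df = n - 1 = 21
SE = s_d/√n = 3.7/√22 = 0.7888
t = d̄/SE = 1.6/0.7888 = 2.0284
Critical value: t_{0.025,21} = ±2.080
p-value ≈ 0.0554
Decision: fail to reject H₀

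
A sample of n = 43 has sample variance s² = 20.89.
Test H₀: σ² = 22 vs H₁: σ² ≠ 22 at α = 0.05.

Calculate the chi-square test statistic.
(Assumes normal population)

Answer: χ² = 39.8809, fail to reject H₀

Derivation:
df = n - 1 = 42
χ² = (n-1)s²/σ₀² = 42×20.89/22 = 39.8809
Critical values: χ²_{0.975,42} = 25.999, χ²_{0.025,42} = 61.777
Rejection region: χ² < 25.999 or χ² > 61.777
Decision: fail to reject H₀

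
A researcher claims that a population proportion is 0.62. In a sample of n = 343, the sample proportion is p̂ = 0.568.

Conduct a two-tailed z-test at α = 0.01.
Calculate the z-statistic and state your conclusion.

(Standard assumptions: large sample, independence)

Answer: z = -1.9841, fail to reject H₀

Derivation:
H₀: p = 0.62, H₁: p ≠ 0.62
Standard error: SE = √(p₀(1-p₀)/n) = √(0.62×0.38/343) = 0.026208
z-statistic: z = (p̂ - p₀)/SE = (0.568 - 0.62)/0.026208 = -1.9841
Critical value: z_0.005 = ±2.576
p-value = 0.0472
Decision: fail to reject H₀ at α = 0.01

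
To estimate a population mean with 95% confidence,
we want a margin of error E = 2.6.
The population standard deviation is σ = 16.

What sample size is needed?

z_0.025 = 1.960
n = (z×σ/E)² = (1.960×16/2.6)²
n = 145.4807
Round up: n = 146

Answer: n = 146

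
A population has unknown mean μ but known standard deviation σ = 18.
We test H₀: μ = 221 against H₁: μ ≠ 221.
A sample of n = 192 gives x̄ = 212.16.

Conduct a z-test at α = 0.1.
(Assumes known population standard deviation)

Standard error: SE = σ/√n = 18/√192 = 1.2990
z-statistic: z = (x̄ - μ₀)/SE = (212.16 - 221)/1.2990 = -6.8052
Critical value: ±1.645
p-value < 0.0001
Decision: reject H₀

Answer: z = -6.8052, reject H₀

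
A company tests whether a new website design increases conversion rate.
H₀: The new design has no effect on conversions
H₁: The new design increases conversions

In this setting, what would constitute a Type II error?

Type I error (α): Rejecting H₀ when H₀ is true
Type II error (β): Failing to reject H₀ when H₁ is true

Answer: Keeping the old design when the new one would have increased conversions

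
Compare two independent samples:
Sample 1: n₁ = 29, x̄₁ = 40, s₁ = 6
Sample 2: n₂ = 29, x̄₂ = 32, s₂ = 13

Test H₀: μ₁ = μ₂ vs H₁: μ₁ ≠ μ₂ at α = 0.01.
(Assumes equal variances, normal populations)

Pooled variance: s²_p = [28×6² + 28×13²]/(56) = 102.5000
s_p = 10.1242
SE = s_p×√(1/n₁ + 1/n₂) = 10.1242×√(1/29 + 1/29) = 2.6587
t = (x̄₁ - x̄₂)/SE = (40 - 32)/2.6587 = 3.0090
df = 56, t-critical = ±2.667
Decision: reject H₀

Answer: t = 3.0090, reject H₀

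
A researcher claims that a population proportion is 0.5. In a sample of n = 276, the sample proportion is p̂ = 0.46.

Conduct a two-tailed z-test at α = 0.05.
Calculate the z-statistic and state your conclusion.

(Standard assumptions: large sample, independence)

Answer: z = -1.3291, fail to reject H₀

Derivation:
H₀: p = 0.5, H₁: p ≠ 0.5
Standard error: SE = √(p₀(1-p₀)/n) = √(0.5×0.5/276) = 0.030096
z-statistic: z = (p̂ - p₀)/SE = (0.46 - 0.5)/0.030096 = -1.3291
Critical value: z_0.025 = ±1.960
p-value = 0.1838
Decision: fail to reject H₀ at α = 0.05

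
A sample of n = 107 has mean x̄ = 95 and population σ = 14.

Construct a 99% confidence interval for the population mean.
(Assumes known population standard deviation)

Confidence level: 99%, α = 0.01
z_0.005 = 2.576
SE = σ/√n = 14/√107 = 1.3534
Margin of error = 2.576 × 1.3534 = 3.4864
CI: x̄ ± margin = 95 ± 3.4864
CI: (91.5136, 98.4864)

Answer: (91.5136, 98.4864)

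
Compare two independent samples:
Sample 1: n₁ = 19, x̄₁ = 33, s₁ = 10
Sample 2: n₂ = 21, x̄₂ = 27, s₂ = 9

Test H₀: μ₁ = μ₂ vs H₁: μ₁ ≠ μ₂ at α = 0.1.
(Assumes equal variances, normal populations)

Pooled variance: s²_p = [18×10² + 20×9²]/(38) = 90.0000
s_p = 9.4868
SE = s_p×√(1/n₁ + 1/n₂) = 9.4868×√(1/19 + 1/21) = 3.0037
t = (x̄₁ - x̄₂)/SE = (33 - 27)/3.0037 = 1.9975
df = 38, t-critical = ±1.686
Decision: reject H₀

Answer: t = 1.9975, reject H₀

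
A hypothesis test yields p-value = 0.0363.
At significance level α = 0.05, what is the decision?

Answer: reject H₀

Derivation:
Compare p-value to α:
0.0363 < 0.05
Decision: reject H₀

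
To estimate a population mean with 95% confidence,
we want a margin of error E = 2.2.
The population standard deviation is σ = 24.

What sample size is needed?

z_0.025 = 1.960
n = (z×σ/E)² = (1.960×24/2.2)²
n = 457.1821
Round up: n = 458

Answer: n = 458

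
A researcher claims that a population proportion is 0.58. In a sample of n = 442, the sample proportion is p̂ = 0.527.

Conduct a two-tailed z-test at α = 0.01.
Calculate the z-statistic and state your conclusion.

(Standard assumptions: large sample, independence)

H₀: p = 0.58, H₁: p ≠ 0.58
Standard error: SE = √(p₀(1-p₀)/n) = √(0.58×0.42/442) = 0.023476
z-statistic: z = (p̂ - p₀)/SE = (0.527 - 0.58)/0.023476 = -2.2576
Critical value: z_0.005 = ±2.576
p-value = 0.0240
Decision: fail to reject H₀ at α = 0.01

Answer: z = -2.2576, fail to reject H₀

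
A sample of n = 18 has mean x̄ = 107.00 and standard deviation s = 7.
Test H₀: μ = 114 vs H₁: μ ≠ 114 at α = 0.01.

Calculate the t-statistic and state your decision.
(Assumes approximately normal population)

df = n - 1 = 17
SE = s/√n = 7/√18 = 1.6499
t = (x̄ - μ₀)/SE = (107.00 - 114)/1.6499 = -4.2427
Critical value: t_{0.005,17} = ±2.898
p-value ≈ 0.0005
Decision: reject H₀

Answer: t = -4.2427, reject H₀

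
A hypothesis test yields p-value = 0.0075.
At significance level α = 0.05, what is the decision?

Answer: reject H₀

Derivation:
Compare p-value to α:
0.0075 < 0.05
Decision: reject H₀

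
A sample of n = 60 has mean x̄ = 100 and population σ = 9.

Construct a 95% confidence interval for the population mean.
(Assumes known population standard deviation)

Confidence level: 95%, α = 0.05
z_0.025 = 1.960
SE = σ/√n = 9/√60 = 1.1619
Margin of error = 1.960 × 1.1619 = 2.2773
CI: x̄ ± margin = 100 ± 2.2773
CI: (97.7227, 102.2773)

Answer: (97.7227, 102.2773)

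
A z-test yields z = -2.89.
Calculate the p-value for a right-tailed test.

Answer: p-value ≈ 0.9981

Derivation:
For z = -2.89:
p = P(Z > -2.89) = 1 - Φ(-2.89) = 0.9981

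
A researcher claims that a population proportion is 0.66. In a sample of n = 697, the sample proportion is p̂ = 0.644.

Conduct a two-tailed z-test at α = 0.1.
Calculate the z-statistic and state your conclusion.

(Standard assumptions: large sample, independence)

H₀: p = 0.66, H₁: p ≠ 0.66
Standard error: SE = √(p₀(1-p₀)/n) = √(0.66×0.34/697) = 0.017943
z-statistic: z = (p̂ - p₀)/SE = (0.644 - 0.66)/0.017943 = -0.8917
Critical value: z_0.05 = ±1.645
p-value = 0.3726
Decision: fail to reject H₀ at α = 0.1

Answer: z = -0.8917, fail to reject H₀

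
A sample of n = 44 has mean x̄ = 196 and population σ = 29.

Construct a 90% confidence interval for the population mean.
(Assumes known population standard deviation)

Answer: (188.8082, 203.1918)

Derivation:
Confidence level: 90%, α = 0.1
z_0.05 = 1.645
SE = σ/√n = 29/√44 = 4.3719
Margin of error = 1.645 × 4.3719 = 7.1918
CI: x̄ ± margin = 196 ± 7.1918
CI: (188.8082, 203.1918)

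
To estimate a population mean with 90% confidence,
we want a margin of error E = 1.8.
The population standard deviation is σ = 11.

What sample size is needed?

z_0.05 = 1.645
n = (z×σ/E)² = (1.645×11/1.8)²
n = 101.0583
Round up: n = 102

Answer: n = 102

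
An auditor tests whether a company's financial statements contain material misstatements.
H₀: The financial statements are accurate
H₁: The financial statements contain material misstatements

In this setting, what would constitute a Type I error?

A Type I error (probability α) occurs when we reject a true H₀.
A Type II error (probability β) occurs when we fail to reject a false H₀.

Answer: Concluding the statements are misstated when they are actually accurate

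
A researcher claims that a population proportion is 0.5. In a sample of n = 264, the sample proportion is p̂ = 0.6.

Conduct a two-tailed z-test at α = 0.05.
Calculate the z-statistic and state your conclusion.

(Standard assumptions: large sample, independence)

Answer: z = 3.2496, reject H₀

Derivation:
H₀: p = 0.5, H₁: p ≠ 0.5
Standard error: SE = √(p₀(1-p₀)/n) = √(0.5×0.5/264) = 0.030773
z-statistic: z = (p̂ - p₀)/SE = (0.6 - 0.5)/0.030773 = 3.2496
Critical value: z_0.025 = ±1.960
p-value = 0.0012
Decision: reject H₀ at α = 0.05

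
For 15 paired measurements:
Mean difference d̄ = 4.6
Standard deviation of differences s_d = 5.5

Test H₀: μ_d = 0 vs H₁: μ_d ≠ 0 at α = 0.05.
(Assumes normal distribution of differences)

Answer: t = 3.2392, reject H₀

Derivation:
df = n - 1 = 14
SE = s_d/√n = 5.5/√15 = 1.4201
t = d̄/SE = 4.6/1.4201 = 3.2392
Critical value: t_{0.025,14} = ±2.145
p-value ≈ 0.0059
Decision: reject H₀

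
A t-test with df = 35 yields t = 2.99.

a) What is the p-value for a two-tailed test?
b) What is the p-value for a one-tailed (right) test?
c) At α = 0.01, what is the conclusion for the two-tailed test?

Using t-distribution with df = 35:
a) Two-tailed: p = 2×P(T > 2.99) = 0.0051
b) One-tailed: p = P(T > 2.99) = 0.0025
c) 0.0051 < 0.01, reject H₀

Answer: a) 0.0051, b) 0.0025, c) reject H₀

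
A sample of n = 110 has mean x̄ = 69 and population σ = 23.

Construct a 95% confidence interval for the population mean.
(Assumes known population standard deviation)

Confidence level: 95%, α = 0.05
z_0.025 = 1.960
SE = σ/√n = 23/√110 = 2.1930
Margin of error = 1.960 × 2.1930 = 4.2983
CI: x̄ ± margin = 69 ± 4.2983
CI: (64.7017, 73.2983)

Answer: (64.7017, 73.2983)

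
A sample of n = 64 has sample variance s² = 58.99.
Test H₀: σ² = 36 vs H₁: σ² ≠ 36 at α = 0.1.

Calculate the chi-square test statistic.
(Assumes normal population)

df = n - 1 = 63
χ² = (n-1)s²/σ₀² = 63×58.99/36 = 103.2325
Critical values: χ²_{0.95,63} = 45.741, χ²_{0.05,63} = 82.529
Rejection region: χ² < 45.741 or χ² > 82.529
Decision: reject H₀

Answer: χ² = 103.2325, reject H₀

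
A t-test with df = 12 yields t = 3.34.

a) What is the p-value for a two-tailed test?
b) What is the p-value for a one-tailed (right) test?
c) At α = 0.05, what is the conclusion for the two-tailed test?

Using t-distribution with df = 12:
a) Two-tailed: p = 2×P(T > 3.34) = 0.0059
b) One-tailed: p = P(T > 3.34) = 0.0029
c) 0.0059 < 0.05, reject H₀

Answer: a) 0.0059, b) 0.0029, c) reject H₀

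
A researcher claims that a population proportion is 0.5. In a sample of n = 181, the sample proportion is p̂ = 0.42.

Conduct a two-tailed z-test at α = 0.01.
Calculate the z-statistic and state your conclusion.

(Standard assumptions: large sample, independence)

H₀: p = 0.5, H₁: p ≠ 0.5
Standard error: SE = √(p₀(1-p₀)/n) = √(0.5×0.5/181) = 0.037165
z-statistic: z = (p̂ - p₀)/SE = (0.42 - 0.5)/0.037165 = -2.1526
Critical value: z_0.005 = ±2.576
p-value = 0.0314
Decision: fail to reject H₀ at α = 0.01

Answer: z = -2.1526, fail to reject H₀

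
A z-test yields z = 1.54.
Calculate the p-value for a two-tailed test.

Answer: p-value ≈ 0.1236

Derivation:
For z = 1.54:
p = 2×P(Z > |1.54|) = 2×(1 - Φ(1.54)) = 0.1236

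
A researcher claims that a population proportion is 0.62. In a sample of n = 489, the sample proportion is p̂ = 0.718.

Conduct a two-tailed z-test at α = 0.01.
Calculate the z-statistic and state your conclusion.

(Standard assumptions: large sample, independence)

Answer: z = 4.4647, reject H₀

Derivation:
H₀: p = 0.62, H₁: p ≠ 0.62
Standard error: SE = √(p₀(1-p₀)/n) = √(0.62×0.38/489) = 0.021950
z-statistic: z = (p̂ - p₀)/SE = (0.718 - 0.62)/0.021950 = 4.4647
Critical value: z_0.005 = ±2.576
p-value < 0.0001
Decision: reject H₀ at α = 0.01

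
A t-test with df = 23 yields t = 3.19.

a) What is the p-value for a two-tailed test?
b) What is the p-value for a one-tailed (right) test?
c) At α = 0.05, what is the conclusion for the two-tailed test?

Using t-distribution with df = 23:
a) Two-tailed: p = 2×P(T > 3.19) = 0.0041
b) One-tailed: p = P(T > 3.19) = 0.0020
c) 0.0041 < 0.05, reject H₀

Answer: a) 0.0041, b) 0.0020, c) reject H₀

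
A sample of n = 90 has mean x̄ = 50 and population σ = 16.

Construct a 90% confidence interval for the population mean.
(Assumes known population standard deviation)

Answer: (47.2257, 52.7743)

Derivation:
Confidence level: 90%, α = 0.1
z_0.05 = 1.645
SE = σ/√n = 16/√90 = 1.6865
Margin of error = 1.645 × 1.6865 = 2.7743
CI: x̄ ± margin = 50 ± 2.7743
CI: (47.2257, 52.7743)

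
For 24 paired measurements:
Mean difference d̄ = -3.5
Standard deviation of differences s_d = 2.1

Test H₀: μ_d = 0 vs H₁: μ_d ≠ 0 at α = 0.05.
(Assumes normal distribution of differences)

Answer: t = -8.1642, reject H₀

Derivation:
df = n - 1 = 23
SE = s_d/√n = 2.1/√24 = 0.4287
t = d̄/SE = -3.5/0.4287 = -8.1642
Critical value: t_{0.025,23} = ±2.069
p-value < 0.0001
Decision: reject H₀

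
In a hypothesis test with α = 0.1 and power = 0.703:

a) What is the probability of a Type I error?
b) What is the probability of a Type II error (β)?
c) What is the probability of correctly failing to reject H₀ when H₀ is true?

a) Type I error probability = α = 0.1
b) Power = P(reject H₀ | H₁ true) = 1 - β = 0.703, so Type II error probability = β = 1 - Power = 0.297
c) P(fail to reject H₀ | H₀ true) = 1 - α = 0.9

Answer: a) 0.1, b) 0.297, c) 0.9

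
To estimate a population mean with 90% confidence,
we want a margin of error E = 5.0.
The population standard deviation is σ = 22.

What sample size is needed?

z_0.05 = 1.645
n = (z×σ/E)² = (1.645×22/5.0)²
n = 52.3886
Round up: n = 53

Answer: n = 53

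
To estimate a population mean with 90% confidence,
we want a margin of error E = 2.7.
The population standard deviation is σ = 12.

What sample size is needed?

Answer: n = 54

Derivation:
z_0.05 = 1.645
n = (z×σ/E)² = (1.645×12/2.7)²
n = 53.4523
Round up: n = 54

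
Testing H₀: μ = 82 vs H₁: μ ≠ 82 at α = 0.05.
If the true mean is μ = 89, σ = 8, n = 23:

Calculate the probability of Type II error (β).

Answer: β ≈ 0.0127

Derivation:
SE = σ/√n = 8/√23 = 1.6681
Critical values: μ₀ ± z_0.025×SE = 82 ± 1.960×1.6681
Acceptance region: (78.7305, 85.2695)
Under H₁ (μ = 89): z_high = (85.2695 - 89)/1.6681 = -2.2364, z_low = (78.7305 - 89)/1.6681 = -6.1564
β = P(not reject | H₁) = Φ(-2.2364) - Φ(-6.1564) ≈ 0.0127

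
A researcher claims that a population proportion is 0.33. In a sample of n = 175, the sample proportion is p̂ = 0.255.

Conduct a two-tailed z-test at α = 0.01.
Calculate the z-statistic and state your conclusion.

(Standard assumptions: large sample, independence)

H₀: p = 0.33, H₁: p ≠ 0.33
Standard error: SE = √(p₀(1-p₀)/n) = √(0.33×0.67/175) = 0.035545
z-statistic: z = (p̂ - p₀)/SE = (0.255 - 0.33)/0.035545 = -2.1100
Critical value: z_0.005 = ±2.576
p-value = 0.0349
Decision: fail to reject H₀ at α = 0.01

Answer: z = -2.1100, fail to reject H₀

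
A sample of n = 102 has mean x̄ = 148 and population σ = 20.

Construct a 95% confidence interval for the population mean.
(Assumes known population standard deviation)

Answer: (144.1186, 151.8814)

Derivation:
Confidence level: 95%, α = 0.05
z_0.025 = 1.960
SE = σ/√n = 20/√102 = 1.9803
Margin of error = 1.960 × 1.9803 = 3.8814
CI: x̄ ± margin = 148 ± 3.8814
CI: (144.1186, 151.8814)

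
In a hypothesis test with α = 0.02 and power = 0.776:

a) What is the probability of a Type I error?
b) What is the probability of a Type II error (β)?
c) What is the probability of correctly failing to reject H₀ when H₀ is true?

Answer: a) 0.02, b) 0.224, c) 0.98

Derivation:
a) Type I error probability = α = 0.02
b) Power = P(reject H₀ | H₁ true) = 1 - β = 0.776, so Type II error probability = β = 1 - Power = 0.224
c) P(fail to reject H₀ | H₀ true) = 1 - α = 0.98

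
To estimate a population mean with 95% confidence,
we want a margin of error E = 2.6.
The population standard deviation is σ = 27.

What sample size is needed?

Answer: n = 415

Derivation:
z_0.025 = 1.960
n = (z×σ/E)² = (1.960×27/2.6)²
n = 414.2791
Round up: n = 415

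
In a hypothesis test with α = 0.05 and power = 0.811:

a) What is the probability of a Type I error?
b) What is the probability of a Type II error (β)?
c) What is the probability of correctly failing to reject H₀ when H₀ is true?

Answer: a) 0.05, b) 0.189, c) 0.95

Derivation:
a) Type I error probability = α = 0.05
b) Power = P(reject H₀ | H₁ true) = 1 - β = 0.811, so Type II error probability = β = 1 - Power = 0.189
c) P(fail to reject H₀ | H₀ true) = 1 - α = 0.95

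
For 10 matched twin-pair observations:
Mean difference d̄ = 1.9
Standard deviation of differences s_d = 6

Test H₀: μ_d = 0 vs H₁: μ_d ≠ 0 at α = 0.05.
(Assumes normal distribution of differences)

Answer: t = 1.0014, fail to reject H₀

Derivation:
df = n - 1 = 9
SE = s_d/√n = 6/√10 = 1.8974
t = d̄/SE = 1.9/1.8974 = 1.0014
Critical value: t_{0.025,9} = ±2.262
p-value ≈ 0.3428
Decision: fail to reject H₀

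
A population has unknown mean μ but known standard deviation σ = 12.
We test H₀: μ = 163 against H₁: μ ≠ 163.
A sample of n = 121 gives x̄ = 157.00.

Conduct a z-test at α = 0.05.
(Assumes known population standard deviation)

Standard error: SE = σ/√n = 12/√121 = 1.0909
z-statistic: z = (x̄ - μ₀)/SE = (157.00 - 163)/1.0909 = -5.5000
Critical value: ±1.960
p-value < 0.0001
Decision: reject H₀

Answer: z = -5.5000, reject H₀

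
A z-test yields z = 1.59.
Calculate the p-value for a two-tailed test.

For z = 1.59:
p = 2×P(Z > |1.59|) = 2×(1 - Φ(1.59)) = 0.1118

Answer: p-value ≈ 0.1118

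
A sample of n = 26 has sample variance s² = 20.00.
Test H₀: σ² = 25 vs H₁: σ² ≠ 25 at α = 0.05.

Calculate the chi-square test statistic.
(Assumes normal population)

df = n - 1 = 25
χ² = (n-1)s²/σ₀² = 25×20.00/25 = 20.0000
Critical values: χ²_{0.975,25} = 13.120, χ²_{0.025,25} = 40.646
Rejection region: χ² < 13.120 or χ² > 40.646
Decision: fail to reject H₀

Answer: χ² = 20.0000, fail to reject H₀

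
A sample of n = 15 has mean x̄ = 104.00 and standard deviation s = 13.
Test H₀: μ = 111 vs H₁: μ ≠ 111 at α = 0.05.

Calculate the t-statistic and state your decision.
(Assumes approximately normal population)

Answer: t = -2.0854, fail to reject H₀

Derivation:
df = n - 1 = 14
SE = s/√n = 13/√15 = 3.3566
t = (x̄ - μ₀)/SE = (104.00 - 111)/3.3566 = -2.0854
Critical value: t_{0.025,14} = ±2.145
p-value ≈ 0.0558
Decision: fail to reject H₀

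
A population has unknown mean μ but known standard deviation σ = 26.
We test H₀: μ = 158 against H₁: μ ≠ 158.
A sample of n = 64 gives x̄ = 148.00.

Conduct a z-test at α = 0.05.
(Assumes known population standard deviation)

Standard error: SE = σ/√n = 26/√64 = 3.2500
z-statistic: z = (x̄ - μ₀)/SE = (148.00 - 158)/3.2500 = -3.0769
Critical value: ±1.960
p-value = 0.0021
Decision: reject H₀

Answer: z = -3.0769, reject H₀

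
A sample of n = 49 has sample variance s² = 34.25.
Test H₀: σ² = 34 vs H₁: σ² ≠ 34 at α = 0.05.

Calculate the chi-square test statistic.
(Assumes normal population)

df = n - 1 = 48
χ² = (n-1)s²/σ₀² = 48×34.25/34 = 48.3529
Critical values: χ²_{0.975,48} = 30.755, χ²_{0.025,48} = 69.023
Rejection region: χ² < 30.755 or χ² > 69.023
Decision: fail to reject H₀

Answer: χ² = 48.3529, fail to reject H₀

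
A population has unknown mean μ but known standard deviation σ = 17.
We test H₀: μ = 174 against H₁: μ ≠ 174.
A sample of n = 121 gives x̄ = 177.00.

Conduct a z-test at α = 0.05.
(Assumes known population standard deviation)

Standard error: SE = σ/√n = 17/√121 = 1.5455
z-statistic: z = (x̄ - μ₀)/SE = (177.00 - 174)/1.5455 = 1.9411
Critical value: ±1.960
p-value = 0.0522
Decision: fail to reject H₀

Answer: z = 1.9411, fail to reject H₀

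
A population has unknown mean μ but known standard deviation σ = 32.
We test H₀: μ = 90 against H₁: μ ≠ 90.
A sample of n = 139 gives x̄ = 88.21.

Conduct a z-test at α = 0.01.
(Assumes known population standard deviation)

Answer: z = -0.6595, fail to reject H₀

Derivation:
Standard error: SE = σ/√n = 32/√139 = 2.7142
z-statistic: z = (x̄ - μ₀)/SE = (88.21 - 90)/2.7142 = -0.6595
Critical value: ±2.576
p-value = 0.5096
Decision: fail to reject H₀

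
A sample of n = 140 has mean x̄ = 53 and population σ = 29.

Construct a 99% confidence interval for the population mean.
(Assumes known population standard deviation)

Answer: (46.6865, 59.3135)

Derivation:
Confidence level: 99%, α = 0.01
z_0.005 = 2.576
SE = σ/√n = 29/√140 = 2.4509
Margin of error = 2.576 × 2.4509 = 6.3135
CI: x̄ ± margin = 53 ± 6.3135
CI: (46.6865, 59.3135)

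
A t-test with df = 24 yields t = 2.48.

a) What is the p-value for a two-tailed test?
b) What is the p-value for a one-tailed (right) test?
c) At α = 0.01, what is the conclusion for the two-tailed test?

Answer: a) 0.0205, b) 0.0103, c) fail to reject H₀

Derivation:
Using t-distribution with df = 24:
a) Two-tailed: p = 2×P(T > 2.48) = 0.0205
b) One-tailed: p = P(T > 2.48) = 0.0103
c) 0.0205 ≥ 0.01, fail to reject H₀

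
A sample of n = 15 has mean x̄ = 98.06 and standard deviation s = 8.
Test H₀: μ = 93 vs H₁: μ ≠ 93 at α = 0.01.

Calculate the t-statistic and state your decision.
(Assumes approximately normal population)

df = n - 1 = 14
SE = s/√n = 8/√15 = 2.0656
t = (x̄ - μ₀)/SE = (98.06 - 93)/2.0656 = 2.4497
Critical value: t_{0.005,14} = ±2.977
p-value ≈ 0.0281
Decision: fail to reject H₀

Answer: t = 2.4497, fail to reject H₀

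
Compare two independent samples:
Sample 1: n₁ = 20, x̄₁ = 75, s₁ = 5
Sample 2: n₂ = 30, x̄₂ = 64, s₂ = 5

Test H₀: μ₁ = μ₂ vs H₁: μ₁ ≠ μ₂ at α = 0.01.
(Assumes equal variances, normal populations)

Pooled variance: s²_p = [19×5² + 29×5²]/(48) = 25.0000
s_p = 5.0000
SE = s_p×√(1/n₁ + 1/n₂) = 5.0000×√(1/20 + 1/30) = 1.4434
t = (x̄₁ - x̄₂)/SE = (75 - 64)/1.4434 = 7.6209
df = 48, t-critical = ±2.682
Decision: reject H₀

Answer: t = 7.6209, reject H₀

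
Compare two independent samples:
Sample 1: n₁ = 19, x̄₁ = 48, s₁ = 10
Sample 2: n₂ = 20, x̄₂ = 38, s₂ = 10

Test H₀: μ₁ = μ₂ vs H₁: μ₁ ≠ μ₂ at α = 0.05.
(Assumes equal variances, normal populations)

Pooled variance: s²_p = [18×10² + 19×10²]/(37) = 100.0000
s_p = 10.0000
SE = s_p×√(1/n₁ + 1/n₂) = 10.0000×√(1/19 + 1/20) = 3.2036
t = (x̄₁ - x̄₂)/SE = (48 - 38)/3.2036 = 3.1215
df = 37, t-critical = ±2.026
Decision: reject H₀

Answer: t = 3.1215, reject H₀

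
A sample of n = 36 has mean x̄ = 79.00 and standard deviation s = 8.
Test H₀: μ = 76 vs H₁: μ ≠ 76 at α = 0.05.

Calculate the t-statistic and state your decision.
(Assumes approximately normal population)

Answer: t = 2.2501, reject H₀

Derivation:
df = n - 1 = 35
SE = s/√n = 8/√36 = 1.3333
t = (x̄ - μ₀)/SE = (79.00 - 76)/1.3333 = 2.2501
Critical value: t_{0.025,35} = ±2.030
p-value ≈ 0.0308
Decision: reject H₀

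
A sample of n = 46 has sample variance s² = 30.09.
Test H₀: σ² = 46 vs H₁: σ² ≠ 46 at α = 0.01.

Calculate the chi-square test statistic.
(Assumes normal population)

df = n - 1 = 45
χ² = (n-1)s²/σ₀² = 45×30.09/46 = 29.4359
Critical values: χ²_{0.995,45} = 24.311, χ²_{0.005,45} = 73.166
Rejection region: χ² < 24.311 or χ² > 73.166
Decision: fail to reject H₀

Answer: χ² = 29.4359, fail to reject H₀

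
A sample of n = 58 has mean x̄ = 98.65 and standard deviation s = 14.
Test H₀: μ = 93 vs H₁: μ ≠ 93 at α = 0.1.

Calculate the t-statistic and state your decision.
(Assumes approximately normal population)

Answer: t = 3.0735, reject H₀

Derivation:
df = n - 1 = 57
SE = s/√n = 14/√58 = 1.8383
t = (x̄ - μ₀)/SE = (98.65 - 93)/1.8383 = 3.0735
Critical value: t_{0.05,57} = ±1.672
p-value ≈ 0.0032
Decision: reject H₀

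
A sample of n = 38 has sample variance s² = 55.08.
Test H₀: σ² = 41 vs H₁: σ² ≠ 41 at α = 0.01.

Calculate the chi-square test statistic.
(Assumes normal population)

df = n - 1 = 37
χ² = (n-1)s²/σ₀² = 37×55.08/41 = 49.7063
Critical values: χ²_{0.995,37} = 18.586, χ²_{0.005,37} = 62.883
Rejection region: χ² < 18.586 or χ² > 62.883
Decision: fail to reject H₀

Answer: χ² = 49.7063, fail to reject H₀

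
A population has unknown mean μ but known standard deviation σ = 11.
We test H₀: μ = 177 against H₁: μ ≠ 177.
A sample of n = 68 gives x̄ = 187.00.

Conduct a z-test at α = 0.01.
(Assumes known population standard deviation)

Standard error: SE = σ/√n = 11/√68 = 1.3339
z-statistic: z = (x̄ - μ₀)/SE = (187.00 - 177)/1.3339 = 7.4968
Critical value: ±2.576
p-value < 0.0001
Decision: reject H₀

Answer: z = 7.4968, reject H₀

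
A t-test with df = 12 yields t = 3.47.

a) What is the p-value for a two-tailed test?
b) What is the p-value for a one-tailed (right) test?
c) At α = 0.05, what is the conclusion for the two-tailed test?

Using t-distribution with df = 12:
a) Two-tailed: p = 2×P(T > 3.47) = 0.0046
b) One-tailed: p = P(T > 3.47) = 0.0023
c) 0.0046 < 0.05, reject H₀

Answer: a) 0.0046, b) 0.0023, c) reject H₀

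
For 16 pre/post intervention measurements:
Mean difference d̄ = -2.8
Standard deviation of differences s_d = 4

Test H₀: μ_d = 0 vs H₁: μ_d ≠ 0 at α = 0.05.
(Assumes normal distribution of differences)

Answer: t = -2.8000, reject H₀

Derivation:
df = n - 1 = 15
SE = s_d/√n = 4/√16 = 1.0000
t = d̄/SE = -2.8/1.0000 = -2.8000
Critical value: t_{0.025,15} = ±2.131
p-value ≈ 0.0135
Decision: reject H₀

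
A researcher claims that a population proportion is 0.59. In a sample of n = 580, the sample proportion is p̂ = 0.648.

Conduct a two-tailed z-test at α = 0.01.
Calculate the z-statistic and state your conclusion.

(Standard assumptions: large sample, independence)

H₀: p = 0.59, H₁: p ≠ 0.59
Standard error: SE = √(p₀(1-p₀)/n) = √(0.59×0.41/580) = 0.020422
z-statistic: z = (p̂ - p₀)/SE = (0.648 - 0.59)/0.020422 = 2.8401
Critical value: z_0.005 = ±2.576
p-value = 0.0045
Decision: reject H₀ at α = 0.01

Answer: z = 2.8401, reject H₀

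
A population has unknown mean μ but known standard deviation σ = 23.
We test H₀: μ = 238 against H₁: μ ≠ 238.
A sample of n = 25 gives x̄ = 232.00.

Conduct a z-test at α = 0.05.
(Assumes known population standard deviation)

Answer: z = -1.3043, fail to reject H₀

Derivation:
Standard error: SE = σ/√n = 23/√25 = 4.6000
z-statistic: z = (x̄ - μ₀)/SE = (232.00 - 238)/4.6000 = -1.3043
Critical value: ±1.960
p-value = 0.1921
Decision: fail to reject H₀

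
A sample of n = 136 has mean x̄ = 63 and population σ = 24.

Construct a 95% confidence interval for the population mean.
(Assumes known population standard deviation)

Confidence level: 95%, α = 0.05
z_0.025 = 1.960
SE = σ/√n = 24/√136 = 2.0580
Margin of error = 1.960 × 2.0580 = 4.0337
CI: x̄ ± margin = 63 ± 4.0337
CI: (58.9663, 67.0337)

Answer: (58.9663, 67.0337)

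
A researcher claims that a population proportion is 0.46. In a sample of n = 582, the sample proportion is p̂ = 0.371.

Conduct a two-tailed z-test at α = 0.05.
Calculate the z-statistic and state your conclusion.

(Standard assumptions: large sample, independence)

H₀: p = 0.46, H₁: p ≠ 0.46
Standard error: SE = √(p₀(1-p₀)/n) = √(0.46×0.54/582) = 0.020659
z-statistic: z = (p̂ - p₀)/SE = (0.371 - 0.46)/0.020659 = -4.3080
Critical value: z_0.025 = ±1.960
p-value < 0.0001
Decision: reject H₀ at α = 0.05

Answer: z = -4.3080, reject H₀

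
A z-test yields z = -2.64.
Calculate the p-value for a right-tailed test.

For z = -2.64:
p = P(Z > -2.64) = 1 - Φ(-2.64) = 0.9959

Answer: p-value ≈ 0.9959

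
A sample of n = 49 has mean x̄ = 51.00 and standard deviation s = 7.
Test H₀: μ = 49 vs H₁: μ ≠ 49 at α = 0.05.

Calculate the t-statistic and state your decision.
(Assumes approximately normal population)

Answer: t = 2.0000, fail to reject H₀

Derivation:
df = n - 1 = 48
SE = s/√n = 7/√49 = 1.0000
t = (x̄ - μ₀)/SE = (51.00 - 49)/1.0000 = 2.0000
Critical value: t_{0.025,48} = ±2.011
p-value ≈ 0.0512
Decision: fail to reject H₀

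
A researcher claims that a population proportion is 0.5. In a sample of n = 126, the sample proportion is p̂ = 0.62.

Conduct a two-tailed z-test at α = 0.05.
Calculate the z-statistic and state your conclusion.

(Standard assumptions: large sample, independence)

Answer: z = 2.6940, reject H₀

Derivation:
H₀: p = 0.5, H₁: p ≠ 0.5
Standard error: SE = √(p₀(1-p₀)/n) = √(0.5×0.5/126) = 0.044544
z-statistic: z = (p̂ - p₀)/SE = (0.62 - 0.5)/0.044544 = 2.6940
Critical value: z_0.025 = ±1.960
p-value = 0.0071
Decision: reject H₀ at α = 0.05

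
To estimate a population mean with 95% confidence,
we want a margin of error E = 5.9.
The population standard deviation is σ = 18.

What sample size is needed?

Answer: n = 36

Derivation:
z_0.025 = 1.960
n = (z×σ/E)² = (1.960×18/5.9)²
n = 35.7563
Round up: n = 36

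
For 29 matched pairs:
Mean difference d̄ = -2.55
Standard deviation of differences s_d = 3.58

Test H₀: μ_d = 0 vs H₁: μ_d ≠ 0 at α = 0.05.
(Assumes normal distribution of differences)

df = n - 1 = 28
SE = s_d/√n = 3.58/√29 = 0.6648
t = d̄/SE = -2.55/0.6648 = -3.8357
Critical value: t_{0.025,28} = ±2.048
p-value ≈ 0.0007
Decision: reject H₀

Answer: t = -3.8357, reject H₀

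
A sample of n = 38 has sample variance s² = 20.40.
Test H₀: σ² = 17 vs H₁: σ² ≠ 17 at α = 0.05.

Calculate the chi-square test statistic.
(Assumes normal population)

Answer: χ² = 44.4000, fail to reject H₀

Derivation:
df = n - 1 = 37
χ² = (n-1)s²/σ₀² = 37×20.40/17 = 44.4000
Critical values: χ²_{0.975,37} = 22.106, χ²_{0.025,37} = 55.668
Rejection region: χ² < 22.106 or χ² > 55.668
Decision: fail to reject H₀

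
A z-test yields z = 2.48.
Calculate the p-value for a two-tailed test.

For z = 2.48:
p = 2×P(Z > |2.48|) = 2×(1 - Φ(2.48)) = 0.0131

Answer: p-value ≈ 0.0131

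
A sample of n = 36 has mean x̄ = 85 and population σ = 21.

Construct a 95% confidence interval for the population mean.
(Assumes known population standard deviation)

Confidence level: 95%, α = 0.05
z_0.025 = 1.960
SE = σ/√n = 21/√36 = 3.5000
Margin of error = 1.960 × 3.5000 = 6.8600
CI: x̄ ± margin = 85 ± 6.8600
CI: (78.1400, 91.8600)

Answer: (78.1400, 91.8600)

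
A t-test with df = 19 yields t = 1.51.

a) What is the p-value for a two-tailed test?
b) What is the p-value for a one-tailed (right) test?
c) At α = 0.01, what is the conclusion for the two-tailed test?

Answer: a) 0.1475, b) 0.0737, c) fail to reject H₀

Derivation:
Using t-distribution with df = 19:
a) Two-tailed: p = 2×P(T > 1.51) = 0.1475
b) One-tailed: p = P(T > 1.51) = 0.0737
c) 0.1475 ≥ 0.01, fail to reject H₀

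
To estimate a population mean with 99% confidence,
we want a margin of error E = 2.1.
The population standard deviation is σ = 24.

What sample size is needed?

Answer: n = 867

Derivation:
z_0.005 = 2.576
n = (z×σ/E)² = (2.576×24/2.1)²
n = 866.7136
Round up: n = 867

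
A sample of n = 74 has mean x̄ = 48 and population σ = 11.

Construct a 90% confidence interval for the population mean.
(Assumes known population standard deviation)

Answer: (45.8965, 50.1035)

Derivation:
Confidence level: 90%, α = 0.1
z_0.05 = 1.645
SE = σ/√n = 11/√74 = 1.2787
Margin of error = 1.645 × 1.2787 = 2.1035
CI: x̄ ± margin = 48 ± 2.1035
CI: (45.8965, 50.1035)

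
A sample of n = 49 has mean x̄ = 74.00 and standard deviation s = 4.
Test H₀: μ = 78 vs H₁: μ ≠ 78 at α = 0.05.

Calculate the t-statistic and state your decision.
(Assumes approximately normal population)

df = n - 1 = 48
SE = s/√n = 4/√49 = 0.5714
t = (x̄ - μ₀)/SE = (74.00 - 78)/0.5714 = -7.0004
Critical value: t_{0.025,48} = ±2.011
p-value < 0.0001
Decision: reject H₀

Answer: t = -7.0004, reject H₀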